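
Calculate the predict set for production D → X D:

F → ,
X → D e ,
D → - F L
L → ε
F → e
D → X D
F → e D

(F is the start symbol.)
PREDICT(D → X D) = (FIRST(RHS) \ {ε}) ∪ (FOLLOW(D) if ε ∈ FIRST(RHS), i.e. RHS ⇒* ε)
FIRST(X) = { '-' }
FIRST(X D) = { '-' }
ε ∉ FIRST(X D), so FOLLOW(D) is not added.
PREDICT(D → X D) = { '-' }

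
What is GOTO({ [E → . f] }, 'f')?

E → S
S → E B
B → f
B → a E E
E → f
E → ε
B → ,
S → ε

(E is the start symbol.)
GOTO(I, 'f') = CLOSURE({ [A → αX.β] : [A → α.Xβ] ∈ I, X = 'f' })

Items with dot before 'f', with the dot advanced:
  [E → . f] → [E → f .]
Closure adds nothing (no advanced item has the dot before a non-terminal).

GOTO = { [E → f .] }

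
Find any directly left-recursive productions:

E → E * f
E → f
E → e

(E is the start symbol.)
E → E * f: LEFT RECURSIVE (starts with E)
E → f: starts with f
E → e: starts with e

The grammar has direct left recursion on: E.

Answer: Yes, E is left-recursive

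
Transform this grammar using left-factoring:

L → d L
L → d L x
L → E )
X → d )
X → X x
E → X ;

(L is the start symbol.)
L → d L L'
L' → ε
L' → x
L → E )
X → d )
X → X x
E → X ;

Left-factoring transforms A → αβ₁ | αβ₂ into A → αA' and A' → β₁ | β₂
(α is the longest common prefix among the alternatives). Repeat until
no nonterminal has two alternatives with a common prefix.

Round 1: L has alternatives sharing prefix 'd L'. Introduce L': L → d L L'
  Add: L' → ε
  Add: L' → x

No remaining common prefixes — done.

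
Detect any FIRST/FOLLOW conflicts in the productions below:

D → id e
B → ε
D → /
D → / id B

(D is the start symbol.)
No FIRST/FOLLOW conflicts.

Nullable non-terminals: B.
B has a nullable alternative but only one production, so nothing to check.

D has no nullable alternative, so no FIRST/FOLLOW check is needed there.

No FIRST/FOLLOW conflicts found.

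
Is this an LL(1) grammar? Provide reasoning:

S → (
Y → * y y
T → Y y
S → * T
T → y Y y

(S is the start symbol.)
Yes, the grammar is LL(1).

A grammar is LL(1) if for each non-terminal N with multiple productions, the predict sets of those productions are pairwise disjoint, where PREDICT(N → α) = (FIRST(α) \ {ε}) ∪ (FOLLOW(N) if α ⇒* ε).

Relevant sets:
  FIRST(Y) = { '*' }

For S:
  PREDICT(S → '(') = { '(' }
  PREDICT(S → '*' T) = { '*' }
For T:
  PREDICT(T → Y y) = { '*' }
  PREDICT(T → y Y y) = { 'y' }
Y has a single production, so nothing to check there.

All predict sets are disjoint. The grammar IS LL(1).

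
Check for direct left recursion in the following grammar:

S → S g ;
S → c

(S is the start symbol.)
Direct left recursion occurs when N → N α for some non-terminal N (the right-hand side begins with the left-hand side itself).

S → S g ;: LEFT RECURSIVE (starts with S)
S → c: starts with c

The grammar has direct left recursion on: S.

Answer: Yes, S is left-recursive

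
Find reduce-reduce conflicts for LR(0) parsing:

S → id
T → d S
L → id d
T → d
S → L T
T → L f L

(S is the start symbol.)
A reduce-reduce conflict occurs when an LR(0) state has two complete items [A → α .] and [B → β .] — both call for a reduction, and with no lookahead the parser cannot choose between them.

Augment with S' → S and build the canonical LR(0) collection (I0 = CLOSURE({[S' → . S]}), then GOTO on every symbol after a dot until no new states appear). It has 12 states:
  I0: { [L → . id d], [S → . L T], [S → . id], [S' → . S] }  — shift
  I1: { [L → . id d], [S → L . T], [T → . L f L], [T → . d S], [T → . d] }  — shift
  I2: { [S' → S .] }  — accept
  I3: { [L → id . d], [S → id .] }  — shift, reduce
  I4: { [L → id d .] }  — reduce
  I5: { [T → L . f L] }  — shift
  I6: { [S → L T .] }  — reduce
  I7: { [L → . id d], [S → . L T], [S → . id], [T → d . S], [T → d .] }  — shift, reduce
  I8: { [L → id . d] }  — shift
  I9: { [T → d S .] }  — reduce
  I10: { [L → . id d], [T → L f . L] }  — shift
  I11: { [T → L f L .] }  — reduce

No state contains more than one complete item.

Answer: No reduce-reduce conflicts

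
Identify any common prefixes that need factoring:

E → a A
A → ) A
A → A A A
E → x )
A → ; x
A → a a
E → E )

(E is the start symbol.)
Left-factoring is needed when two productions for the same non-terminal
share a common prefix on the right-hand side.

Productions for E:
  E → a A
  E → x )
  E → E )
Productions for A:
  A → ) A
  A → A A A
  A → ; x
  A → a a

No common prefixes found.

Answer: No, left-factoring is not needed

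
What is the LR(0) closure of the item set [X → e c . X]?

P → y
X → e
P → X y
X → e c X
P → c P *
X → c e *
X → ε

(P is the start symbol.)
{ [X → . c e *], [X → . e c X], [X → . e], [X → .], [X → e c . X] }

Start with: [X → e c . X]
  [X → e c . X] has the dot before X: add [X → . e], [X → . e c X], [X → . c e *], [X → .]
No further items can be added.

CLOSURE = { [X → . c e *], [X → . e c X], [X → . e], [X → .], [X → e c . X] }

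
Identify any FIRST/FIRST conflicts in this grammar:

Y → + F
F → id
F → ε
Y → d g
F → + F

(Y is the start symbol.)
No FIRST/FIRST conflicts.

Productions for Y:
  Y → + F: FIRST = { '+' }
  Y → d g: FIRST = { 'd' }
Productions for F:
  F → id: FIRST = { 'id' }
  F → ε: FIRST = { ε }
  F → + F: FIRST = { '+' }

All alternatives of each non-terminal have pairwise disjoint FIRST sets.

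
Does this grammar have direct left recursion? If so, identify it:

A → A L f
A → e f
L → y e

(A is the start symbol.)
A → A L f: LEFT RECURSIVE (starts with A)
A → e f: starts with e
L → y e: starts with y

The grammar has direct left recursion on: A.

Answer: Yes, A is left-recursive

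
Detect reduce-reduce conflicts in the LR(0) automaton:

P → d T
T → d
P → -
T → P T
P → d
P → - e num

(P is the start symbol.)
Augment with P' → P and build the canonical LR(0) collection (I0 = CLOSURE({[P' → . P]}), then GOTO on every symbol after a dot until no new states appear). It has 10 states:
  I0: { [P → . - e num], [P → . -], [P → . d T], [P → . d], [P' → . P] }  — shift
  I1: { [P → - . e num], [P → - .] }  — shift, reduce
  I2: { [P' → P .] }  — accept
  I3: { [P → . - e num], [P → . -], [P → . d T], [P → . d], [P → d . T], [P → d .], [T → . P T], [T → . d] }  — shift, reduce
  I4: { [P → . - e num], [P → . -], [P → . d T], [P → . d], [T → . P T], [T → . d], [T → P . T] }  — shift
  I5: { [P → d T .] }  — reduce
  I6: { [P → . - e num], [P → . -], [P → . d T], [P → . d], [P → d . T], [P → d .], [T → . P T], [T → . d], [T → d .] }  — shift, 2 reduces
  I7: { [T → P T .] }  — reduce
  I8: { [P → - e . num] }  — shift
  I9: { [P → - e num .] }  — reduce

I6 contains complete items [P → d .], [T → d .] — reduce-reduce conflict.

Answer: Yes — I6: [P → d .] vs [T → d .]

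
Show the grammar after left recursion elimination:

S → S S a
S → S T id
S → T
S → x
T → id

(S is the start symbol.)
S → T S'
S → x S'
S' → S a S'
S' → T id S'
S' → ε
T → id

S is directly left-recursive. The standard transformation for
  A → A α₁ | ... | A α_m | β₁ | ... | β_n
is
  A  → β₁ A' | ... | β_n A'
  A' → α₁ A' | ... | α_m A' | ε

S → T becomes S → T S'
S → x becomes S → x S'
S → S S a becomes S' → S a S'
S → S T id becomes S' → T id S'
Add S' → ε

Productions for other non-terminals are unchanged:
  T → id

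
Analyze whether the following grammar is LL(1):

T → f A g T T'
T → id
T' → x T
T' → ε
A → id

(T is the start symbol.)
A grammar is LL(1) if for each non-terminal N with multiple productions, the predict sets of those productions are pairwise disjoint, where PREDICT(N → α) = (FIRST(α) \ {ε}) ∪ (FOLLOW(N) if α ⇒* ε).

Relevant sets:
  FOLLOW(T') = { $, 'x' }

For T:
  PREDICT(T → f A g T T') = { 'f' }
  PREDICT(T → id) = { 'id' }
For T':
  PREDICT(T' → x T) = { 'x' }
  PREDICT(T' → ε) = { $, 'x' }
A has a single production, so nothing to check there.

Conflict found: Predict set conflict for T': { 'x' }
The grammar is NOT LL(1).

Answer: No. Predict set conflict for T': { 'x' }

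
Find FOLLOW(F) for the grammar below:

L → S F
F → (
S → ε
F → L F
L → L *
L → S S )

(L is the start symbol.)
{ $, '(', ')', '*' }

In L → S F: F is at the end, add FOLLOW(L)
In F → L F: F is at the end; this adds FOLLOW(F) to itself — nothing new

The FOLLOW sets referred to above (computed the same way, to a fixed point):
  FOLLOW(L) = { $, '(', ')', '*' }

Taking the union: FOLLOW(F) = { $, '(', ')', '*' }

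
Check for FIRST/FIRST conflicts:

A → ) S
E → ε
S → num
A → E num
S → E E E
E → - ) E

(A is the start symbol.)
No FIRST/FIRST conflicts.

FIRST sets of the non-terminals at (or reachable through a nullable prefix from) the front of some alternative:
  FIRST(E) = { '-', ε }

Productions for A:
  A → ) S: FIRST = { ')' }
  A → E num: FIRST = { '-', 'num' }
Productions for E:
  E → ε: FIRST = { ε }
  E → - ) E: FIRST = { '-' }
Productions for S:
  S → num: FIRST = { 'num' }
  S → E E E: FIRST = { '-', ε }

All alternatives of each non-terminal have pairwise disjoint FIRST sets.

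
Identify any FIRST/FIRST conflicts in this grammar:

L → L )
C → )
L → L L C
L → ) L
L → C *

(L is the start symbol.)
FIRST sets of the non-terminals at (or reachable through a nullable prefix from) the front of some alternative:
  FIRST(L) = { ')' }
  FIRST(C) = { ')' }

Productions for L:
  L → L ): FIRST = { ')' }
  L → L L C: FIRST = { ')' }
  L → ) L: FIRST = { ')' }
  L → C *: FIRST = { ')' }
C has only one production, so no FIRST/FIRST conflict is possible there.

Conflict for L: L → L ) and L → L L C
  Overlap: { ')' }
Conflict for L: L → L ) and L → ) L
  Overlap: { ')' }
Conflict for L: L → L ) and L → C *
  Overlap: { ')' }
Conflict for L: L → L L C and L → ) L
  Overlap: { ')' }
Conflict for L: L → L L C and L → C *
  Overlap: { ')' }
Conflict for L: L → ) L and L → C *
  Overlap: { ')' }

Answer: Yes. L → L ')' / L → L L C on { ')' }; L → L ')' / L → ')' L on { ')' }; L → L ')' / L → C '*' on { ')' }; L → L L C / L → ')' L on { ')' }; L → L L C / L → C '*' on { ')' }; L → ')' L / L → C '*' on { ')' }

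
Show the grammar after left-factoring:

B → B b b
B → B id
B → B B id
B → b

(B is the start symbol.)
B → B B'
B' → b b
B' → id
B' → B id
B → b

Left-factoring transforms A → αβ₁ | αβ₂ into A → αA' and A' → β₁ | β₂
(α is the longest common prefix among the alternatives). Repeat until
no nonterminal has two alternatives with a common prefix.

Round 1: B has alternatives sharing prefix 'B'. Introduce B': B → B B'
  Add: B' → b b
  Add: B' → id
  Add: B' → B id

No remaining common prefixes — done.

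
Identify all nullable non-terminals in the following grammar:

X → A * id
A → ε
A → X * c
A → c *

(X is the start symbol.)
{ 'A' }

A non-terminal is nullable if it can derive ε (the empty string): either it has an ε-production, or it has a production whose right-hand side consists entirely of nullable non-terminals.

ε-productions: A → ε
So A is immediately nullable.
No further non-terminal can be added: every production for the remaining non-terminals contains a terminal or a non-nullable non-terminal.
Nullable = { 'A' }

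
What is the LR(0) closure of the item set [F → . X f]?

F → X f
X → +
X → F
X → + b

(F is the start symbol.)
{ [F → . X f], [X → . + b], [X → . +], [X → . F] }

Start with: [F → . X f]
  [F → . X f] has the dot before X: add [X → . +], [X → . F], [X → . + b]
  [X → . F] has the dot before F: all F-items already present
No further items can be added.

CLOSURE = { [F → . X f], [X → . + b], [X → . +], [X → . F] }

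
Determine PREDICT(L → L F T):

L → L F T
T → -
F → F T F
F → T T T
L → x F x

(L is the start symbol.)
{ 'x' }

PREDICT(L → L F T) = (FIRST(RHS) \ {ε}) ∪ (FOLLOW(L) if ε ∈ FIRST(RHS), i.e. RHS ⇒* ε)
FIRST(L) = { 'x' }
FIRST(L F T) = { 'x' }
ε ∉ FIRST(L F T), so FOLLOW(L) is not added.
PREDICT(L → L F T) = { 'x' }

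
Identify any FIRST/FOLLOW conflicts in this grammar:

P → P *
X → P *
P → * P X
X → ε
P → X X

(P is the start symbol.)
Nullable non-terminals: P, X.
FIRST sets used below: FIRST(P) = { '*', ε }, FIRST(X) = { '*', ε }

P: nullable alternative(s) P → X X; FOLLOW(P) = { $, '*' }
  P → P *: FIRST \ {ε} = { '*' } — overlaps FOLLOW(P) on { '*' }: CONFLICT
  P → * P X: FIRST \ {ε} = { '*' } — overlaps FOLLOW(P) on { '*' }: CONFLICT
  P → X X: FIRST \ {ε} = { '*' } — this is the only nullable alternative, skip

X: nullable alternative(s) X → ε; FOLLOW(X) = { $, '*' }
  X → P *: FIRST \ {ε} = { '*' } — overlaps FOLLOW(X) on { '*' }: CONFLICT
  X → ε: FIRST \ {ε} = { } — this is the only nullable alternative, skip

So the grammar has 3 FIRST/FOLLOW conflicts (marked CONFLICT above).

Answer: Yes. P → P '*' with FOLLOW(P) on { '*' }; P → '*' P X with FOLLOW(P) on { '*' }; X → P '*' with FOLLOW(X) on { '*' }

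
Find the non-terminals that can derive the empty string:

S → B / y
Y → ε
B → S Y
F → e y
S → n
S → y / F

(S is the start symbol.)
{ 'Y' }

ε-productions: Y → ε
So Y is immediately nullable.
No further non-terminal can be added: every production for the remaining non-terminals contains a terminal or a non-nullable non-terminal.
Nullable = { 'Y' }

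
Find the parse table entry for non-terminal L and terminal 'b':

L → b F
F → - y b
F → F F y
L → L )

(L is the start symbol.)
To find M[L, 'b'], we find productions for L where 'b' is in the predict set (PREDICT(N → α) = (FIRST(α) \ {ε}) ∪ (FOLLOW(N) if α ⇒* ε)).

Relevant sets:
  FIRST(L) = { 'b' }

L → b F: PREDICT = { 'b' }
  'b' is in predict set, so this production goes in M[L, 'b']
L → L ): PREDICT = { 'b' }
  'b' is in predict set, so this production goes in M[L, 'b']

M[L, 'b'] = L → b F, L → L )  (a multiply-defined cell — the grammar is not LL(1))

Answer: L → b F, L → L )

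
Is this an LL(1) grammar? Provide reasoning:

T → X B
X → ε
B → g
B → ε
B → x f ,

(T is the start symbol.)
A grammar is LL(1) if for each non-terminal N with multiple productions, the predict sets of those productions are pairwise disjoint, where PREDICT(N → α) = (FIRST(α) \ {ε}) ∪ (FOLLOW(N) if α ⇒* ε).

Relevant sets:
  FOLLOW(B) = { $ }

For B:
  PREDICT(B → g) = { 'g' }
  PREDICT(B → ε) = { $ }
  PREDICT(B → x f ',') = { 'x' }
T, X have a single production, so nothing to check there.

All predict sets are disjoint. The grammar IS LL(1).

Answer: Yes, the grammar is LL(1).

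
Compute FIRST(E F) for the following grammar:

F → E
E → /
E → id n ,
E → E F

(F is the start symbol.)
{ '/', 'id' }

FIRST sets of the non-terminals involved (from the grammar, by fixed-point iteration):
  FIRST(E) = { '/', 'id' }

To compute FIRST(E F), process the symbols left to right:
Symbol E is a non-terminal. Add FIRST(E) \ {ε} = { '/', 'id' }
E is not nullable (ε ∉ FIRST(E)), so stop here.
FIRST(E F) = { '/', 'id' }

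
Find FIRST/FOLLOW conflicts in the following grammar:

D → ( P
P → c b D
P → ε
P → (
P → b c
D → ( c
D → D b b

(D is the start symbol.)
Yes. P → b c with FOLLOW(P) on { 'b' }

A FIRST/FOLLOW conflict occurs when a non-terminal N has a nullable alternative N → β (β ⇒* ε) and another alternative N → α with FIRST(α) ∩ FOLLOW(N) ≠ ∅: on such a lookahead the parser cannot decide between expanding α and letting N vanish via β.

Nullable non-terminals: P.

P: nullable alternative(s) P → ε; FOLLOW(P) = { $, 'b' }
  P → c b D: FIRST \ {ε} = { 'c' } — disjoint from FOLLOW(P)
  P → ε: FIRST \ {ε} = { } — this is the only nullable alternative, skip
  P → (: FIRST \ {ε} = { '(' } — disjoint from FOLLOW(P)
  P → b c: FIRST \ {ε} = { 'b' } — overlaps FOLLOW(P) on { 'b' }: CONFLICT

D has no nullable alternative, so no FIRST/FOLLOW check is needed there.

So the grammar has 1 FIRST/FOLLOW conflict (marked CONFLICT above).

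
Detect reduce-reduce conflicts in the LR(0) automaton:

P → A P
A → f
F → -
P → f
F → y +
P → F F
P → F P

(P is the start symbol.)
A reduce-reduce conflict occurs when an LR(0) state has two complete items [A → α .] and [B → β .] — both call for a reduction, and with no lookahead the parser cannot choose between them.

Augment with P' → P and build the canonical LR(0) collection (I0 = CLOSURE({[P' → . P]}), then GOTO on every symbol after a dot until no new states appear). It has 11 states:
  I0: { [A → . f], [F → . -], [F → . y +], [P → . A P], [P → . F F], [P → . F P], [P → . f], [P' → . P] }  — shift
  I1: { [F → - .] }  — reduce
  I2: { [A → . f], [F → . -], [F → . y +], [P → . A P], [P → . F F], [P → . F P], [P → . f], [P → A . P] }  — shift
  I3: { [A → . f], [F → . -], [F → . y +], [P → . A P], [P → . F F], [P → . F P], [P → . f], [P → F . F], [P → F . P] }  — shift
  I4: { [P' → P .] }  — accept
  I5: { [A → f .], [P → f .] }  — 2 reduces
  I6: { [F → y . +] }  — shift
  I7: { [F → y + .] }  — reduce
  I8: { [A → . f], [F → . -], [F → . y +], [P → . A P], [P → . F F], [P → . F P], [P → . f], [P → F . F], [P → F . P], [P → F F .] }  — shift, reduce
  I9: { [P → F P .] }  — reduce
  I10: { [P → A P .] }  — reduce

I5 contains complete items [A → f .], [P → f .] — reduce-reduce conflict.

Answer: Yes — I5: [A → f .] vs [P → f .]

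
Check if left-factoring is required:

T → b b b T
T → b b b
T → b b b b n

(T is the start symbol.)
Left-factoring is needed when two productions for the same non-terminal
share a common prefix on the right-hand side.

Productions for T:
  T → b b b T
  T → b b b
  T → b b b b n

Found common prefix 'b b b' in productions for T

Answer: Yes, T has productions with common prefix 'b b b'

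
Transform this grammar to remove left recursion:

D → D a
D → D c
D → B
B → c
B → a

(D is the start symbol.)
D is directly left-recursive. The standard transformation for
  A → A α₁ | ... | A α_m | β₁ | ... | β_n
is
  A  → β₁ A' | ... | β_n A'
  A' → α₁ A' | ... | α_m A' | ε

D → B becomes D → B D'
D → D a becomes D' → a D'
D → D c becomes D' → c D'
Add D' → ε

Productions for other non-terminals are unchanged:
  B → c
  B → a

Resulting grammar:
D → B D'
D' → a D'
D' → c D'
D' → ε
B → c
B → a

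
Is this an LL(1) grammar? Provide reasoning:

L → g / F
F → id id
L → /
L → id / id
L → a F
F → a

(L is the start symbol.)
Yes, the grammar is LL(1).

A grammar is LL(1) if for each non-terminal N with multiple productions, the predict sets of those productions are pairwise disjoint, where PREDICT(N → α) = (FIRST(α) \ {ε}) ∪ (FOLLOW(N) if α ⇒* ε).

For L:
  PREDICT(L → g '/' F) = { 'g' }
  PREDICT(L → '/') = { '/' }
  PREDICT(L → id '/' id) = { 'id' }
  PREDICT(L → a F) = { 'a' }
For F:
  PREDICT(F → id id) = { 'id' }
  PREDICT(F → a) = { 'a' }

All predict sets are disjoint. The grammar IS LL(1).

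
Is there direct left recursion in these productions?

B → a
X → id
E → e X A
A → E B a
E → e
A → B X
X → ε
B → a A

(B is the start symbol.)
No direct left recursion

Direct left recursion occurs when N → N α for some non-terminal N (the right-hand side begins with the left-hand side itself).

B → a: starts with a
X → id: starts with id
E → e X A: starts with e
A → E B a: starts with E
E → e: starts with e
A → B X: starts with B
X → ε: starts with ε
B → a A: starts with a

No direct left recursion found.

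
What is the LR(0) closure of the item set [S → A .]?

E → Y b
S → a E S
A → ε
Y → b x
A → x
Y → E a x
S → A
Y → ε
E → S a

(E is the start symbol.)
{ [S → A .] }

Start with: [S → A .]
The dot is at the end, so nothing is added.

CLOSURE = { [S → A .] }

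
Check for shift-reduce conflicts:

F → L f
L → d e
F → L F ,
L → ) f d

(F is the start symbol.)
No shift-reduce conflicts

Augment with F' → F and build the canonical LR(0) collection (I0 = CLOSURE({[F' → . F]}), then GOTO on every symbol after a dot until no new states appear). It has 11 states:
  I0: { [F → . L F ,], [F → . L f], [F' → . F], [L → . ) f d], [L → . d e] }  — shift
  I1: { [L → ) . f d] }  — shift
  I2: { [F' → F .] }  — accept
  I3: { [F → . L F ,], [F → . L f], [F → L . F ,], [F → L . f], [L → . ) f d], [L → . d e] }  — shift
  I4: { [L → d . e] }  — shift
  I5: { [L → d e .] }  — reduce
  I6: { [F → L F . ,] }  — shift
  I7: { [F → L f .] }  — reduce
  I8: { [F → L F , .] }  — reduce
  I9: { [L → ) f . d] }  — shift
  I10: { [L → ) f d .] }  — reduce

No state contains both a complete item and a shift item.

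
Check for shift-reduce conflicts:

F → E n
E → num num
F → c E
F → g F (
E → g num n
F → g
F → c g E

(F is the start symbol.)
Augment with F' → F and build the canonical LR(0) collection (I0 = CLOSURE({[F' → . F]}), then GOTO on every symbol after a dot until no new states appear). It has 17 states:
  I0: { [E → . g num n], [E → . num num], [F → . E n], [F → . c E], [F → . c g E], [F → . g F (], [F → . g], [F' → . F] }  — shift
  I1: { [F → E . n] }  — shift
  I2: { [F' → F .] }  — accept
  I3: { [E → . g num n], [E → . num num], [F → c . E], [F → c . g E] }  — shift
  I4: { [E → . g num n], [E → . num num], [E → g . num n], [F → . E n], [F → . c E], [F → . c g E], [F → . g F (], [F → . g], [F → g . F (], [F → g .] }  — shift, reduce
  I5: { [E → num . num] }  — shift
  I6: { [E → num num .] }  — reduce
  I7: { [F → g F . (] }  — shift
  I8: { [E → g num . n], [E → num . num] }  — shift
  I9: { [E → g num n .] }  — reduce
  I10: { [F → g F ( .] }  — reduce
  I11: { [F → c E .] }  — reduce
  I12: { [E → . g num n], [E → . num num], [E → g . num n], [F → c g . E] }  — shift
  I13: { [F → c g E .] }  — reduce
  I14: { [E → g . num n] }  — shift
  I15: { [E → g num . n] }  — shift
  I16: { [F → E n .] }  — reduce

I4 contains reduce item [F → g .] and shift items [E → . g num n], [E → g . num n], [E → . num num], [F → . c E], [F → . c g E], [F → . g], [F → . g F (] — shift-reduce conflict.

Answer: Yes — I4: [F → g .] vs [E → . g num n]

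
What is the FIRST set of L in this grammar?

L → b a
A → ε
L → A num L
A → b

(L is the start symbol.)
{ 'b', 'num' }

FIRST sets of the other non-terminals involved (by the same procedure, iterated to a fixed point):
  FIRST(A) = { 'b', ε }

From L → b a:
  - b is a terminal: add 'b' and stop
From L → A num L:
  - A is a non-terminal: add FIRST(A) \ {ε} = { 'b' }
    A is nullable, so continue to the next symbol
  - num is a terminal: add 'num' and stop

Collecting: FIRST(L) = { 'b', 'num' }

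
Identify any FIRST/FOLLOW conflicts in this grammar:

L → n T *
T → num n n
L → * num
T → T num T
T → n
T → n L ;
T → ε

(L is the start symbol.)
Yes. T → num n n with FOLLOW(T) on { 'num' }; T → T num T with FOLLOW(T) on { 'num' }

Nullable non-terminals: T.
FIRST sets used below: FIRST(T) = { 'n', 'num', ε }

T: nullable alternative(s) T → ε; FOLLOW(T) = { '*', 'num' }
  T → num n n: FIRST \ {ε} = { 'num' } — overlaps FOLLOW(T) on { 'num' }: CONFLICT
  T → T num T: FIRST \ {ε} = { 'n', 'num' } — overlaps FOLLOW(T) on { 'num' }: CONFLICT
  T → n: FIRST \ {ε} = { 'n' } — disjoint from FOLLOW(T)
  T → n L ;: FIRST \ {ε} = { 'n' } — disjoint from FOLLOW(T)
  T → ε: FIRST \ {ε} = { } — this is the only nullable alternative, skip

L has no nullable alternative, so no FIRST/FOLLOW check is needed there.

So the grammar has 2 FIRST/FOLLOW conflicts (marked CONFLICT above).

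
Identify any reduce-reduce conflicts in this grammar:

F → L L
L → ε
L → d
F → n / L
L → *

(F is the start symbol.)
No reduce-reduce conflicts

A reduce-reduce conflict occurs when an LR(0) state has two complete items [A → α .] and [B → β .] — both call for a reduction, and with no lookahead the parser cannot choose between them.

Augment with F' → F and build the canonical LR(0) collection (I0 = CLOSURE({[F' → . F]}), then GOTO on every symbol after a dot until no new states appear). It has 9 states:
  I0: { [F → . L L], [F → . n / L], [F' → . F], [L → . *], [L → . d], [L → .] }  — shift, reduce
  I1: { [L → * .] }  — reduce
  I2: { [F' → F .] }  — accept
  I3: { [F → L . L], [L → . *], [L → . d], [L → .] }  — shift, reduce
  I4: { [L → d .] }  — reduce
  I5: { [F → n . / L] }  — shift
  I6: { [F → n / . L], [L → . *], [L → . d], [L → .] }  — shift, reduce
  I7: { [F → n / L .] }  — reduce
  I8: { [F → L L .] }  — reduce

No state contains more than one complete item.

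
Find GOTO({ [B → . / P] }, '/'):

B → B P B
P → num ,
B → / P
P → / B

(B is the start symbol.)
{ [B → / . P], [P → . / B], [P → . num ,] }

GOTO(I, '/') = CLOSURE({ [A → αX.β] : [A → α.Xβ] ∈ I, X = '/' })

Items with dot before '/', with the dot advanced:
  [B → . / P] → [B → / . P]
Closure of the advanced items:
  [B → / . P] has the dot before P: add [P → . num ,], [P → . / B]

GOTO = { [B → / . P], [P → . / B], [P → . num ,] }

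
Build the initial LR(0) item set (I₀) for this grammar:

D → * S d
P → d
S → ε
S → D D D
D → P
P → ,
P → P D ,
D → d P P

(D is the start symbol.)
First, augment the grammar with D' → D
I₀ = CLOSURE({ [D' → . D] }):
  [D' → . D] has the dot before D: add [D → . * S d], [D → . P], [D → . d P P]
  [D → . P] has the dot before P: add [P → . d], [P → . ,], [P → . P D ,]
No further items can be added.

I₀ = { [D → . * S d], [D → . P], [D → . d P P], [D' → . D], [P → . ,], [P → . P D ,], [P → . d] }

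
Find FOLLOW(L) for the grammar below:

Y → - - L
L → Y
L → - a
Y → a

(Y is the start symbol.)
To compute FOLLOW(L), find every occurrence of L on a right-hand side N → α L β: add FIRST(β) \ {ε}, and if β is empty or nullable also add FOLLOW(N). Iterate to a fixed point.

In Y → - - L: L is at the end, add FOLLOW(Y)

The FOLLOW sets referred to above (computed the same way, to a fixed point):
  FOLLOW(Y) = { $ }

Taking the union: FOLLOW(L) = { $ }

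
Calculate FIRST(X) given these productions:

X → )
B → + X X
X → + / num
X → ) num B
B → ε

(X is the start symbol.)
From X → ):
  - ')' is a terminal: add ')' and stop
From X → + / num:
  - '+' is a terminal: add '+' and stop
From X → ) num B:
  - ')' is a terminal: add ')' and stop

Collecting: FIRST(X) = { ')', '+' }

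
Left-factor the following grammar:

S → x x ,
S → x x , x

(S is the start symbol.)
Left-factoring transforms A → αβ₁ | αβ₂ into A → αA' and A' → β₁ | β₂
(α is the longest common prefix among the alternatives). Repeat until
no nonterminal has two alternatives with a common prefix.

Round 1: S has alternatives sharing prefix 'x x ,'. Introduce S': S → x x , S'
  Add: S' → ε
  Add: S' → x

No remaining common prefixes — done.

Resulting grammar:
S → x x , S'
S' → ε
S' → x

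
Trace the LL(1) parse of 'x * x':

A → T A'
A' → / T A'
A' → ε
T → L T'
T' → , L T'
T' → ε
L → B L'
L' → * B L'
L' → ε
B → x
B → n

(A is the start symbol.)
Stack is shown with the top on the left.

Stack           Input    Action
-------------------------------
A $             x * x $  output A → T A'
T A' $          x * x $  output T → L T'
L T' A' $       x * x $  output L → B L'
B L' T' A' $    x * x $  output B → x
x L' T' A' $    x * x $  match 'x'
L' T' A' $      * x $    output L' → * B L'
* B L' T' A' $  * x $    match '*'
B L' T' A' $    x $      output B → x
x L' T' A' $    x $      match 'x'
L' T' A' $      $        output L' → ε
T' A' $         $        output T' → ε
A' $            $        output A' → ε
$               $        accept

The string is accepted.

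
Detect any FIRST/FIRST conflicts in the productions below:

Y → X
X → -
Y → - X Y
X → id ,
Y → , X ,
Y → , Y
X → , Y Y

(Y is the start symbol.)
A FIRST/FIRST conflict occurs when two productions N → α and N → β for the same non-terminal have FIRST(α) ∩ FIRST(β) ≠ ∅ (with ε ∈ FIRST of a nullable right-hand side, so two nullable alternatives also conflict).

FIRST sets of the non-terminals at (or reachable through a nullable prefix from) the front of some alternative:
  FIRST(X) = { ',', '-', 'id' }

Productions for Y:
  Y → X: FIRST = { ',', '-', 'id' }
  Y → - X Y: FIRST = { '-' }
  Y → , X ,: FIRST = { ',' }
  Y → , Y: FIRST = { ',' }
Productions for X:
  X → -: FIRST = { '-' }
  X → id ,: FIRST = { 'id' }
  X → , Y Y: FIRST = { ',' }

Conflict for Y: Y → X and Y → - X Y
  Overlap: { '-' }
Conflict for Y: Y → X and Y → , X ,
  Overlap: { ',' }
Conflict for Y: Y → X and Y → , Y
  Overlap: { ',' }
Conflict for Y: Y → , X , and Y → , Y
  Overlap: { ',' }

Answer: Yes. Y → X / Y → '-' X Y on { '-' }; Y → X / Y → ',' X ',' on { ',' }; Y → X / Y → ',' Y on { ',' }; Y → ',' X ',' / Y → ',' Y on { ',' }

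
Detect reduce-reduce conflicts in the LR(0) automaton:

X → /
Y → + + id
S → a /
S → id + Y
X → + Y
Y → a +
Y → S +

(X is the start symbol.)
No reduce-reduce conflicts

Augment with X' → X and build the canonical LR(0) collection (I0 = CLOSURE({[X' → . X]}), then GOTO on every symbol after a dot until no new states appear). It has 16 states:
  I0: { [X → . + Y], [X → . /], [X' → . X] }  — shift
  I1: { [S → . a /], [S → . id + Y], [X → + . Y], [Y → . + + id], [Y → . S +], [Y → . a +] }  — shift
  I2: { [X → / .] }  — reduce
  I3: { [X' → X .] }  — accept
  I4: { [Y → + . + id] }  — shift
  I5: { [Y → S . +] }  — shift
  I6: { [X → + Y .] }  — reduce
  I7: { [S → a . /], [Y → a . +] }  — shift
  I8: { [S → id . + Y] }  — shift
  I9: { [S → . a /], [S → . id + Y], [S → id + . Y], [Y → . + + id], [Y → . S +], [Y → . a +] }  — shift
  I10: { [S → id + Y .] }  — reduce
  I11: { [Y → a + .] }  — reduce
  I12: { [S → a / .] }  — reduce
  I13: { [Y → S + .] }  — reduce
  I14: { [Y → + + . id] }  — shift
  I15: { [Y → + + id .] }  — reduce

No state contains more than one complete item.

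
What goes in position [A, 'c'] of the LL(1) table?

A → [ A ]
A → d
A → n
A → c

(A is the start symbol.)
To find M[A, 'c'], we find productions for A where 'c' is in the predict set (PREDICT(N → α) = (FIRST(α) \ {ε}) ∪ (FOLLOW(N) if α ⇒* ε)).

A → [ A ]: PREDICT = { '[' }
A → d: PREDICT = { 'd' }
A → n: PREDICT = { 'n' }
A → c: PREDICT = { 'c' }
  'c' is in predict set, so this production goes in M[A, 'c']

M[A, 'c'] = A → c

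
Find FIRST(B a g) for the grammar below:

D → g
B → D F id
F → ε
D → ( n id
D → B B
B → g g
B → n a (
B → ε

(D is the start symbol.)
{ '(', 'a', 'g', 'id', 'n' }

FIRST sets of the non-terminals involved (from the grammar, by fixed-point iteration):
  FIRST(B) = { '(', 'g', 'id', 'n', ε }

To compute FIRST(B a g), process the symbols left to right:
Symbol B is a non-terminal. Add FIRST(B) \ {ε} = { '(', 'g', 'id', 'n' }
B is nullable (ε ∈ FIRST(B)), continue to the next symbol.
Symbol a is a terminal. Add 'a' and stop.
FIRST(B a g) = { '(', 'a', 'g', 'id', 'n' }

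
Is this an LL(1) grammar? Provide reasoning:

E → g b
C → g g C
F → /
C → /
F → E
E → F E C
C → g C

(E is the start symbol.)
Relevant sets:
  FIRST(F) = { '/', 'g' }
  FIRST(E) = { '/', 'g' }

For E:
  PREDICT(E → g b) = { 'g' }
  PREDICT(E → F E C) = { '/', 'g' }
For C:
  PREDICT(C → g g C) = { 'g' }
  PREDICT(C → '/') = { '/' }
  PREDICT(C → g C) = { 'g' }
For F:
  PREDICT(F → '/') = { '/' }
  PREDICT(F → E) = { '/', 'g' }

Conflict found: Predict set conflict for E: { 'g' }
The grammar is NOT LL(1).

Answer: No. Predict set conflict for E: { 'g' }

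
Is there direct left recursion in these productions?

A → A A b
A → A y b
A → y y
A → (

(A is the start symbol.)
Yes, A is left-recursive

Direct left recursion occurs when N → N α for some non-terminal N (the right-hand side begins with the left-hand side itself).

A → A A b: LEFT RECURSIVE (starts with A)
A → A y b: LEFT RECURSIVE (starts with A)
A → y y: starts with y
A → (: starts with '('

The grammar has direct left recursion on: A.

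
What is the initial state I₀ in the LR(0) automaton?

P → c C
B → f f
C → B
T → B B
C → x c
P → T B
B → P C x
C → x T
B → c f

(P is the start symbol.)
First, augment the grammar with P' → P
I₀ = CLOSURE({ [P' → . P] }):
  [P' → . P] has the dot before P: add [P → . c C], [P → . T B]
  [P → . T B] has the dot before T: add [T → . B B]
  [T → . B B] has the dot before B: add [B → . f f], [B → . P C x], [B → . c f]
No further items can be added.

I₀ = { [B → . P C x], [B → . c f], [B → . f f], [P → . T B], [P → . c C], [P' → . P], [T → . B B] }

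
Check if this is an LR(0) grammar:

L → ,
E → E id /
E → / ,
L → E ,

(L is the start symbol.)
Yes, the grammar is LR(0)

A grammar is LR(0) if no state in the canonical LR(0) collection has:
  - both a shift item (dot before a terminal) and a complete item (shift-reduce conflict), or
  - two or more complete items (reduce-reduce conflict; the accept item [L' → L .] counts as a complete item here).

Augment with L' → L and build the canonical LR(0) collection (I0 = CLOSURE({[L' → . L]}), then GOTO on every symbol after a dot until no new states appear). It has 9 states:
  I0: { [E → . / ,], [E → . E id /], [L → . ,], [L → . E ,], [L' → . L] }  — shift
  I1: { [L → , .] }  — reduce
  I2: { [E → / . ,] }  — shift
  I3: { [E → E . id /], [L → E . ,] }  — shift
  I4: { [L' → L .] }  — accept
  I5: { [L → E , .] }  — reduce
  I6: { [E → E id . /] }  — shift
  I7: { [E → E id / .] }  — reduce
  I8: { [E → / , .] }  — reduce

Every state is either a pure shift/goto state or contains exactly one complete item and nothing to shift — no conflicts. The grammar is LR(0).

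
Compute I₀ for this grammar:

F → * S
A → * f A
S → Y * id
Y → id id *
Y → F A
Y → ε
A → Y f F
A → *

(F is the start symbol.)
{ [F → . * S], [F' → . F] }

First, augment the grammar with F' → F
I₀ = CLOSURE({ [F' → . F] }):
  [F' → . F] has the dot before F: add [F → . * S]
No further items can be added.

I₀ = { [F → . * S], [F' → . F] }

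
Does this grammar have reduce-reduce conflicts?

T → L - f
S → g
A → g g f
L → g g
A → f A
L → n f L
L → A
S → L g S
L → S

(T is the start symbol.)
Augment with T' → T and build the canonical LR(0) collection (I0 = CLOSURE({[T' → . T]}), then GOTO on every symbol after a dot until no new states appear). It has 20 states:
  I0: { [A → . f A], [A → . g g f], [L → . A], [L → . S], [L → . g g], [L → . n f L], [S → . L g S], [S → . g], [T → . L - f], [T' → . T] }  — shift
  I1: { [L → A .] }  — reduce
  I2: { [S → L . g S], [T → L . - f] }  — shift
  I3: { [L → S .] }  — reduce
  I4: { [T' → T .] }  — accept
  I5: { [A → . f A], [A → . g g f], [A → f . A] }  — shift
  I6: { [A → g . g f], [L → g . g], [S → g .] }  — shift, reduce
  I7: { [L → n . f L] }  — shift
  I8: { [A → . f A], [A → . g g f], [L → . A], [L → . S], [L → . g g], [L → . n f L], [L → n f . L], [S → . L g S], [S → . g] }  — shift
  I9: { [L → n f L .], [S → L . g S] }  — shift, reduce
  I10: { [A → . f A], [A → . g g f], [L → . A], [L → . S], [L → . g g], [L → . n f L], [S → . L g S], [S → . g], [S → L g . S] }  — shift
  I11: { [S → L . g S] }  — shift
  I12: { [L → S .], [S → L g S .] }  — 2 reduces
  I13: { [A → g g . f], [L → g g .] }  — shift, reduce
  I14: { [A → g g f .] }  — reduce
  I15: { [A → f A .] }  — reduce
  I16: { [A → g . g f] }  — shift
  I17: { [A → g g . f] }  — shift
  I18: { [T → L - . f] }  — shift
  I19: { [T → L - f .] }  — reduce

I12 contains complete items [L → S .], [S → L g S .] — reduce-reduce conflict.

Answer: Yes — I12: [L → S .] vs [S → L g S .]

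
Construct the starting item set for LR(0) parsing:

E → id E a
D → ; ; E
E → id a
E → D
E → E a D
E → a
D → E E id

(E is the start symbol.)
{ [D → . ; ; E], [D → . E E id], [E → . D], [E → . E a D], [E → . a], [E → . id E a], [E → . id a], [E' → . E] }

First, augment the grammar with E' → E
I₀ = CLOSURE({ [E' → . E] }):
  [E' → . E] has the dot before E: add [E → . id E a], [E → . id a], [E → . D], [E → . E a D], [E → . a]
  [E → . D] has the dot before D: add [D → . ; ; E], [D → . E E id]
No further items can be added.

I₀ = { [D → . ; ; E], [D → . E E id], [E → . D], [E → . E a D], [E → . a], [E → . id E a], [E → . id a], [E' → . E] }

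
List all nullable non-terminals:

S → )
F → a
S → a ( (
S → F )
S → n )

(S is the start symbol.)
A non-terminal is nullable if it can derive ε (the empty string): either it has an ε-production, or it has a production whose right-hand side consists entirely of nullable non-terminals.

There are no ε-productions, so no non-terminal can derive ε.
No non-terminals are nullable.

Answer: None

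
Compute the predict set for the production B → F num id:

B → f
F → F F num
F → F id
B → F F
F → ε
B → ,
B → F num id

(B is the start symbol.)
PREDICT(B → F num id) = (FIRST(RHS) \ {ε}) ∪ (FOLLOW(B) if ε ∈ FIRST(RHS), i.e. RHS ⇒* ε)
FIRST(F) = { 'id', 'num', ε }
FIRST(F num id) = { 'id', 'num' }
ε ∉ FIRST(F num id), so FOLLOW(B) is not added.
PREDICT(B → F num id) = { 'id', 'num' }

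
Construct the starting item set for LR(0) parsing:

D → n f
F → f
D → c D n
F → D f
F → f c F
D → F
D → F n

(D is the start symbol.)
First, augment the grammar with D' → D
I₀ = CLOSURE({ [D' → . D] }):
  [D' → . D] has the dot before D: add [D → . n f], [D → . c D n], [D → . F], [D → . F n]
  [D → . F] has the dot before F: add [F → . f], [F → . D f], [F → . f c F]
No further items can be added.

I₀ = { [D → . F n], [D → . F], [D → . c D n], [D → . n f], [D' → . D], [F → . D f], [F → . f c F], [F → . f] }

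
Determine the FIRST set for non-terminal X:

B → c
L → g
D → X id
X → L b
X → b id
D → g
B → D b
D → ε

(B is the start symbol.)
FIRST sets of the other non-terminals involved (by the same procedure, iterated to a fixed point):
  FIRST(L) = { 'g' }

From X → L b:
  - L is a non-terminal: add FIRST(L) \ {ε} = { 'g' }
    L is not nullable, so stop
From X → b id:
  - b is a terminal: add 'b' and stop

Collecting: FIRST(X) = { 'b', 'g' }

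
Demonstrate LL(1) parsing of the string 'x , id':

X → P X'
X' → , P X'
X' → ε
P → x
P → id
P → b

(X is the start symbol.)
LL(1) parsing maintains a stack (initially the start symbol over $) and the input. At each step: if the stack top is a terminal, match it against the current input token; if it is a non-terminal N, replace it with the RHS of M[N, lookahead] (the unique production whose predict set contains the lookahead).

Stack is shown with the top on the left.

Stack     Input     Action
--------------------------
X $       x , id $  output X → P X'
P X' $    x , id $  output P → x
x X' $    x , id $  match 'x'
X' $      , id $    output X' → , P X'
, P X' $  , id $    match ','
P X' $    id $      output P → id
id X' $   id $      match 'id'
X' $      $         output X' → ε
$         $         accept

The string is accepted.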